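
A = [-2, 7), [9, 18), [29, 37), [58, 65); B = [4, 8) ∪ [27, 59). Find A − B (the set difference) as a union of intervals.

[-2, 7) \ B = [-2, 4).
[9, 18): nothing removed.
[29, 37): entirely removed.
[58, 65) \ B = [59, 65).

[-2, 4) ∪ [9, 18) ∪ [59, 65)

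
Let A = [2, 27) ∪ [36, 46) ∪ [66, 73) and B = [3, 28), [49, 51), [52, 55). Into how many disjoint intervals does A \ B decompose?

A \ B = [2, 3), [36, 46), [66, 73).
That is 3 disjoint pieces.

3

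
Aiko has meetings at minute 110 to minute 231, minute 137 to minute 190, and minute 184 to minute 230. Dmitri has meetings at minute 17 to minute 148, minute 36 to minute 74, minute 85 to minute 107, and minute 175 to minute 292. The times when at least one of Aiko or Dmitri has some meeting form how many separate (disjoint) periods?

1

First set merges to minute 110 to minute 231.
Second set merges to minute 17 to minute 148, minute 175 to minute 292.
A ∪ B = minute 17 to minute 292.
That is 1 disjoint piece.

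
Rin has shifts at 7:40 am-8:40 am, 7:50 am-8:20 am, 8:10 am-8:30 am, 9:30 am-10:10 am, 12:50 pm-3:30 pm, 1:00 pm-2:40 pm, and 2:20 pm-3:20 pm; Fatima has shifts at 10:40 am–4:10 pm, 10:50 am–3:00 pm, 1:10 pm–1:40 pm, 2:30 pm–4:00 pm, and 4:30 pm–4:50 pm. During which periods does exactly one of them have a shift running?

Merge the first list: 7:40 am–8:40 am, 9:30 am–10:10 am, 12:50 pm–3:30 pm.
Merge the second list: 10:40 am–4:10 pm, 4:30 pm–4:50 pm.
Only in the first: 7:40 am–8:40 am, 9:30 am–10:10 am.
Only in the second: 10:40 am–12:50 pm, 3:30 pm–4:10 pm, 4:30 pm–4:50 pm.
Together these are the periods covered by exactly one.

7:40 am–8:40 am, 9:30 am–10:10 am, 10:40 am–12:50 pm, 3:30 pm–4:10 pm, 4:30 pm–4:50 pm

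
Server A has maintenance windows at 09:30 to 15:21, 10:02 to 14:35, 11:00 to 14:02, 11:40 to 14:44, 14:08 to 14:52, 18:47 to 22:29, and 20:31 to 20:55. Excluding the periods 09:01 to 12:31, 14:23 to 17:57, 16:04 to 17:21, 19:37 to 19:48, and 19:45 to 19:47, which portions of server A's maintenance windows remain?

First set merges to 09:30-15:21, 18:47-22:29.
Second set merges to 09:01-12:31, 14:23-17:57, 19:37-19:48.
09:30-15:21 \ B = 12:31-14:23.
18:47-22:29 \ B = 18:47-19:37, 19:48-22:29.

12:31-14:23, 18:47-19:37, 19:48-22:29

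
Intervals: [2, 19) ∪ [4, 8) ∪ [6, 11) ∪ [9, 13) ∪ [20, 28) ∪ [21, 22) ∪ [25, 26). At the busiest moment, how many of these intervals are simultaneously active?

3

Sweep endpoints in order; track running count of active intervals.
Peak of 3 reached at 6.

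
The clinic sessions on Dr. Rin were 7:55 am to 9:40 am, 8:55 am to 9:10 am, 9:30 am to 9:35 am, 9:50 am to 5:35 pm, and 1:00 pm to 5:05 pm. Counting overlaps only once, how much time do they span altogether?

9 h 30 min

Merged: 7:55 am–9:40 am, 9:50 am–5:35 pm.
Lengths: 1 h 45 min + 7 h 45 min = 9 h 30 min.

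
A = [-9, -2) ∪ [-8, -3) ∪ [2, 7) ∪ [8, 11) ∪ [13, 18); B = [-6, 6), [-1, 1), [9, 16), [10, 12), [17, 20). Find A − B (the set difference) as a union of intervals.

First set merges to [-9, -2), [2, 7), [8, 11), [13, 18).
Second set merges to [-6, 6), [9, 16), [17, 20).
[-9, -2) with B removed leaves [-9, -6).
[2, 7) with B removed leaves [6, 7).
[8, 11) with B removed leaves [8, 9).
[13, 18) with B removed leaves [16, 17).

[-9, -6) ∪ [6, 7) ∪ [8, 9) ∪ [16, 17)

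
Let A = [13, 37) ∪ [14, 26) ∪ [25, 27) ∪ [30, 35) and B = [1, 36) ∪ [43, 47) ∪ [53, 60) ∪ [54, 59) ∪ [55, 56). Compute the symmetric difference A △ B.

Merge the first list: [13, 37).
Merge the second list: [1, 36), [43, 47), [53, 60).
A \ B = [36, 37).
B \ A = [1, 13), [43, 47), [53, 60).
Union of the two gives the symmetric difference.

[1, 13) ∪ [36, 37) ∪ [43, 47) ∪ [53, 60)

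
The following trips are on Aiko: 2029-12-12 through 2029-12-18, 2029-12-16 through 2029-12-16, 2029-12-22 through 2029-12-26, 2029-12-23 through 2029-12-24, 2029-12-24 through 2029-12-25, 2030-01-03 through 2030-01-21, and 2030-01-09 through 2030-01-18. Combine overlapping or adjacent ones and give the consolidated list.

2029-12-12 through 2029-12-18, 2029-12-22 through 2029-12-26, 2030-01-03 through 2030-01-21

2029-12-16 through 2029-12-16 overlaps/touches 2029-12-12 through 2029-12-18 → extend to 2029-12-12 through 2029-12-18.
2029-12-22 through 2029-12-26 is disjoint → start new block.
2029-12-23 through 2029-12-24 overlaps/touches 2029-12-22 through 2029-12-26 → extend to 2029-12-22 through 2029-12-26.
2029-12-24 through 2029-12-25 overlaps/touches 2029-12-22 through 2029-12-26 → extend to 2029-12-22 through 2029-12-26.
2030-01-03 through 2030-01-21 is disjoint → start new block.
2030-01-09 through 2030-01-18 overlaps/touches 2030-01-03 through 2030-01-21 → extend to 2030-01-03 through 2030-01-21.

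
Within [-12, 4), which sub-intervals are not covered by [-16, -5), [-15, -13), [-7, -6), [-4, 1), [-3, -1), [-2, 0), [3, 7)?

Covered (merged): [-16, -5), [-4, 1), [3, 7).
Complement within [-12, 4): [-5, -4), [1, 3).

[-5, -4) ∪ [1, 3)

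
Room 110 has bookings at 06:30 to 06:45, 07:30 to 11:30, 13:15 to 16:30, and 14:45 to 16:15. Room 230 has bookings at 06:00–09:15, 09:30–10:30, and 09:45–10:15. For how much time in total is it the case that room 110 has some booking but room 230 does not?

4 h 30 min

Merge the first list: 06:30-06:45, 07:30-11:30, 13:15-16:30.
Merge the second list: 06:00-09:15, 09:30-10:30.
A \ B = 09:15-09:30, 10:30-11:30, 13:15-16:30.
Total: 15 min + 1 h + 3 h 15 min = 4 h 30 min.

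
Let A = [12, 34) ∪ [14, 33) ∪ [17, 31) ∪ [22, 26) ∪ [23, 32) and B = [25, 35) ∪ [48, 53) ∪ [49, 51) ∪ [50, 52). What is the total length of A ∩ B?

A, merged: [12, 34).
B, merged: [25, 35), [48, 53).
A ∩ B = [25, 34).
Total: 9.

9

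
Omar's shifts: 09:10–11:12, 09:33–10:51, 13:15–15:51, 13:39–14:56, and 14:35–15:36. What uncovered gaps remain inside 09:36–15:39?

Covered (merged): 09:10-11:12, 13:15-15:51.
Complement within 09:36-15:39: 11:12-13:15.

11:12-13:15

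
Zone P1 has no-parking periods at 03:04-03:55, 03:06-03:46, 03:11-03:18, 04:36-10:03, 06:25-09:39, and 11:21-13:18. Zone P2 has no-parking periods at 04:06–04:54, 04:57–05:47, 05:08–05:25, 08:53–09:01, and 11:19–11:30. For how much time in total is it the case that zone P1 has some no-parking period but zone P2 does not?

6 h 50 min

First set merges to 03:04–03:55, 04:36–10:03, 11:21–13:18.
Second set merges to 04:06–04:54, 04:57–05:47, 08:53–09:01, 11:19–11:30.
A \ B = 03:04–03:55, 04:54–04:57, 05:47–08:53, 09:01–10:03, 11:30–13:18.
Total: 51 min + 3 min + 3 h 6 min + 1 h 2 min + 1 h 48 min = 6 h 50 min.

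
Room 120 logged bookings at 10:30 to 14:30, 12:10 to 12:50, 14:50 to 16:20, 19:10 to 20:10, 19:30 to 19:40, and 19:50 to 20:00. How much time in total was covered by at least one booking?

6 h 30 min

Merged: 10:30-14:30, 14:50-16:20, 19:10-20:10.
Lengths: 4 h + 1 h 30 min + 1 h = 6 h 30 min.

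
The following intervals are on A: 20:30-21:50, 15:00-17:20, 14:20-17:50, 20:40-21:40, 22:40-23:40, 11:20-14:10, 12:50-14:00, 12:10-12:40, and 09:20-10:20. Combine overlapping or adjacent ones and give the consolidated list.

Sort by start: 09:20–10:20, 11:20–14:10, 12:10–12:40, 12:50–14:00, 14:20–17:50, 15:00–17:20, 20:30–21:50, 20:40–21:40, 22:40–23:40.
11:20–14:10 is disjoint → start new block.
12:10–12:40 overlaps/touches 11:20–14:10 → extend to 11:20–14:10.
12:50–14:00 overlaps/touches 11:20–14:10 → extend to 11:20–14:10.
14:20–17:50 is disjoint → start new block.
15:00–17:20 overlaps/touches 14:20–17:50 → extend to 14:20–17:50.
20:30–21:50 is disjoint → start new block.
20:40–21:40 overlaps/touches 20:30–21:50 → extend to 20:30–21:50.
22:40–23:40 is disjoint → start new block.

09:20–10:20, 11:20–14:10, 14:20–17:50, 20:30–21:50, 22:40–23:40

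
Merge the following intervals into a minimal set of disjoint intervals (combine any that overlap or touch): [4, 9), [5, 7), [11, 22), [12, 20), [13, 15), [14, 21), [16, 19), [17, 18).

[5, 7) overlaps/touches [4, 9) → extend to [4, 9).
[11, 22) is disjoint → start new block.
[12, 20) overlaps/touches [11, 22) → extend to [11, 22).
[13, 15) overlaps/touches [11, 22) → extend to [11, 22).
[14, 21) overlaps/touches [11, 22) → extend to [11, 22).
[16, 19) overlaps/touches [11, 22) → extend to [11, 22).
[17, 18) overlaps/touches [11, 22) → extend to [11, 22).

[4, 9) ∪ [11, 22)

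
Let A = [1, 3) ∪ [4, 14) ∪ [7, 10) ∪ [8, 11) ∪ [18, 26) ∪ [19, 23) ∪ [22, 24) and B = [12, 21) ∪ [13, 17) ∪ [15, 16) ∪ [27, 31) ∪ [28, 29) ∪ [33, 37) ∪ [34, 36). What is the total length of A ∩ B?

Merge the first list: [1, 3), [4, 14), [18, 26).
Merge the second list: [12, 21), [27, 31), [33, 37).
A ∩ B = [12, 14), [18, 21).
Total: 2 + 3 = 5.

5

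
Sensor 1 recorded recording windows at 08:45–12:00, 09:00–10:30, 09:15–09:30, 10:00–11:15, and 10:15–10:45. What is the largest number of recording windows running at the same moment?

4

At 10:15, 4 of the intervals are simultaneously active.
No point has more.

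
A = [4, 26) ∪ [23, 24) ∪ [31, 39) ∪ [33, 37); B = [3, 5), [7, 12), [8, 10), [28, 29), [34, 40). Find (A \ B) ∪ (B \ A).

[3, 4) ∪ [5, 7) ∪ [12, 26) ∪ [28, 29) ∪ [31, 34) ∪ [39, 40)

A, merged: [4, 26), [31, 39).
B, merged: [3, 5), [7, 12), [28, 29), [34, 40).
A \ B = [5, 7), [12, 26), [31, 34).
B \ A = [3, 4), [28, 29), [39, 40).
Union of the two gives the symmetric difference.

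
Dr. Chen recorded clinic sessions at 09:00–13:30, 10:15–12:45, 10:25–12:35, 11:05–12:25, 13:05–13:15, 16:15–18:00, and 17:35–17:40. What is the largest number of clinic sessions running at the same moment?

4

At 11:05, 4 of the intervals are simultaneously active.
No point has more.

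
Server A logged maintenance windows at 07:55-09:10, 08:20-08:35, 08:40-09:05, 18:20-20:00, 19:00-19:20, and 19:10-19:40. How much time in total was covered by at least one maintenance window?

Merged: 07:55-09:10, 18:20-20:00.
Lengths: 1 h 15 min + 1 h 40 min = 2 h 55 min.

2 h 55 min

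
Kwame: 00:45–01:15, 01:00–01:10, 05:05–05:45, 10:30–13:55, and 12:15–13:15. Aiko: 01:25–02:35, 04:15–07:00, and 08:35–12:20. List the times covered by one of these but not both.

A, merged: 00:45–01:15, 05:05–05:45, 10:30–13:55.
Only in the first: 00:45–01:15, 12:20–13:55.
Only in the second: 01:25–02:35, 04:15–05:05, 05:45–07:00, 08:35–10:30.
Together these are the periods covered by exactly one.

00:45–01:15, 01:25–02:35, 04:15–05:05, 05:45–07:00, 08:35–10:30, 12:20–13:55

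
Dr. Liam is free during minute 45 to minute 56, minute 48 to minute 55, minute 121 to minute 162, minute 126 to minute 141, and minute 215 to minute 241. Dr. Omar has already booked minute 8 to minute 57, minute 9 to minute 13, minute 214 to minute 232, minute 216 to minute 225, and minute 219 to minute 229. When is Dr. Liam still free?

First set merges to minute 45 to minute 56, minute 121 to minute 162, minute 215 to minute 241.
Second set merges to minute 8 to minute 57, minute 214 to minute 232.
minute 45 to minute 56 lies entirely inside B → drops out.
minute 121 to minute 162 is untouched.
minute 215 to minute 241 with B removed leaves minute 232 to minute 241.

minute 121 to minute 162, minute 232 to minute 241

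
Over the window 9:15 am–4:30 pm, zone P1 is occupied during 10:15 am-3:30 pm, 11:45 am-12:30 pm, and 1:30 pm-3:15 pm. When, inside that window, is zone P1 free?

9:15 am–10:15 am, 3:30 pm–4:30 pm

Covered (merged): 10:15 am–3:30 pm.
Complement within 9:15 am–4:30 pm: 9:15 am–10:15 am, 3:30 pm–4:30 pm.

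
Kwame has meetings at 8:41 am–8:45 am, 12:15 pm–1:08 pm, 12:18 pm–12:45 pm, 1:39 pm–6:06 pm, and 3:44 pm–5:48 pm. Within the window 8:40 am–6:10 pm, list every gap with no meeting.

The merged coverage is 8:41 am-8:45 am, 12:15 pm-1:08 pm, 1:39 pm-6:06 pm.
Uncovered inside 8:40 am-6:10 pm: 8:40 am-8:41 am, 8:45 am-12:15 pm, 1:08 pm-1:39 pm, 6:06 pm-6:10 pm.

8:40 am-8:41 am, 8:45 am-12:15 pm, 1:08 pm-1:39 pm, 6:06 pm-6:10 pm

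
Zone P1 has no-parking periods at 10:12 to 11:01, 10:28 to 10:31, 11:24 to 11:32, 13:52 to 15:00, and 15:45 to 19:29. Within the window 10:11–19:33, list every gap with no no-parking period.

The merged coverage is 10:12-11:01, 11:24-11:32, 13:52-15:00, 15:45-19:29.
Complement within 10:11-19:33: 10:11-10:12, 11:01-11:24, 11:32-13:52, 15:00-15:45, 19:29-19:33.

10:11-10:12, 11:01-11:24, 11:32-13:52, 15:00-15:45, 19:29-19:33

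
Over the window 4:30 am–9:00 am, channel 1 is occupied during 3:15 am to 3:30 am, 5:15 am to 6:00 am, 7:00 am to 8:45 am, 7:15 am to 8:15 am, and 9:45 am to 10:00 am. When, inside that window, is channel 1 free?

The merged coverage is 3:15 am–3:30 am, 5:15 am–6:00 am, 7:00 am–8:45 am, 9:45 am–10:00 am.
Uncovered inside 4:30 am–9:00 am: 4:30 am–5:15 am, 6:00 am–7:00 am, 8:45 am–9:00 am.

4:30 am–5:15 am, 6:00 am–7:00 am, 8:45 am–9:00 am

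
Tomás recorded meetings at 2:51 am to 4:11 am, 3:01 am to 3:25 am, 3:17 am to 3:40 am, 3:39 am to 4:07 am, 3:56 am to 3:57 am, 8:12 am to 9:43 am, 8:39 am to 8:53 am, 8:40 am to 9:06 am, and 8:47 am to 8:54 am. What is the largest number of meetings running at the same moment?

Sweep endpoints in order; track running count of active intervals.
Peak of 4 reached at 8:47 am.

4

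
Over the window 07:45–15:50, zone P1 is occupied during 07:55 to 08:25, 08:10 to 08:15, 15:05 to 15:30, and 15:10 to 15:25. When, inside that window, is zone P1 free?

Covered (merged): 07:55–08:25, 15:05–15:30.
Gaps within 07:45–15:50: 07:45–07:55, 08:25–15:05, 15:30–15:50.

07:45–07:55, 08:25–15:05, 15:30–15:50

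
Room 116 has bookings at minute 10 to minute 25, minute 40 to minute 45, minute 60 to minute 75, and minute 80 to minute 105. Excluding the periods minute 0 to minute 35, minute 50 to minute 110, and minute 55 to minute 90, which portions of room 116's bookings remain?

minute 40 to minute 45

B, merged: minute 0 to minute 35, minute 50 to minute 110.
minute 10 to minute 25: entirely removed.
minute 40 to minute 45: nothing removed.
minute 60 to minute 75: entirely removed.
minute 80 to minute 105: entirely removed.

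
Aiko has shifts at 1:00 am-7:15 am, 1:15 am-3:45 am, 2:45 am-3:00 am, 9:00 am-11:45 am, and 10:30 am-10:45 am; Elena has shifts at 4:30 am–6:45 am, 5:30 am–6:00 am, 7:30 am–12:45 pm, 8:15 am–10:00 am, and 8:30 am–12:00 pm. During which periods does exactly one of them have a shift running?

First set merges to 1:00 am–7:15 am, 9:00 am–11:45 am.
Second set merges to 4:30 am–6:45 am, 7:30 am–12:45 pm.
Only in the first: 1:00 am–4:30 am, 6:45 am–7:15 am.
Only in the second: 7:30 am–9:00 am, 11:45 am–12:45 pm.
Together these are the periods covered by exactly one.

1:00 am–4:30 am, 6:45 am–7:15 am, 7:30 am–9:00 am, 11:45 am–12:45 pm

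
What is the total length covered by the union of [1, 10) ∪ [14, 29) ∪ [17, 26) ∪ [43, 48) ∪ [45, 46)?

Merged: [1, 10), [14, 29), [43, 48).
Lengths: 9 + 15 + 5 = 29.

29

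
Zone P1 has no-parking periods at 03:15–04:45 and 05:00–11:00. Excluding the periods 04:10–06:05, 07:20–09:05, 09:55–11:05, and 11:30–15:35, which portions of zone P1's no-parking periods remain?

03:15–04:10, 06:05–07:20, 09:05–09:55

03:15–04:45 with B removed leaves 03:15–04:10.
05:00–11:00 with B removed leaves 06:05–07:20, 09:05–09:55.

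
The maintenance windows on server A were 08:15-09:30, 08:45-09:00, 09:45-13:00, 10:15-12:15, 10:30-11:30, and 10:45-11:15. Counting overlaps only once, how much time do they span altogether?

Merged: 08:15–09:30, 09:45–13:00.
Lengths: 1 h 15 min + 3 h 15 min = 4 h 30 min.

4 h 30 min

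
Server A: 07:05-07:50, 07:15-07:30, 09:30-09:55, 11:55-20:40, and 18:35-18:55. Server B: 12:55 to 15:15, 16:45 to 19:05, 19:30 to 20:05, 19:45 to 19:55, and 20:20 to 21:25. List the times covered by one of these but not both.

Merge the first list: 07:05–07:50, 09:30–09:55, 11:55–20:40.
Merge the second list: 12:55–15:15, 16:45–19:05, 19:30–20:05, 20:20–21:25.
A but not B: 07:05–07:50, 09:30–09:55, 11:55–12:55, 15:15–16:45, 19:05–19:30, 20:05–20:20.
B but not A: 20:40–21:25.
Combining gives A △ B.

07:05–07:50, 09:30–09:55, 11:55–12:55, 15:15–16:45, 19:05–19:30, 20:05–20:20, 20:40–21:25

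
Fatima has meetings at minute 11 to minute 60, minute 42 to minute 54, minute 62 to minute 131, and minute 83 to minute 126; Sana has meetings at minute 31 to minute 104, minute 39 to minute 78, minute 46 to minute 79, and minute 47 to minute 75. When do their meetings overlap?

minute 31 to minute 60, minute 62 to minute 104

Merge the first list: minute 11 to minute 60, minute 62 to minute 131.
Merge the second list: minute 31 to minute 104.
minute 11 to minute 60 overlaps B on minute 31 to minute 60.
minute 62 to minute 131 overlaps B on minute 62 to minute 104.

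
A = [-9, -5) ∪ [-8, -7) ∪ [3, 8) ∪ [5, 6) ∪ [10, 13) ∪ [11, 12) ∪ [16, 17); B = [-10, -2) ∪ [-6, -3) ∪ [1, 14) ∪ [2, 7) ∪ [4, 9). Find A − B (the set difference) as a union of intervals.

Merge the first list: [-9, -5), [3, 8), [10, 13), [16, 17).
Merge the second list: [-10, -2), [1, 14).
[-9, -5) lies entirely inside B → drops out.
[3, 8) lies entirely inside B → drops out.
[10, 13) lies entirely inside B → drops out.
[16, 17) is untouched.

[16, 17)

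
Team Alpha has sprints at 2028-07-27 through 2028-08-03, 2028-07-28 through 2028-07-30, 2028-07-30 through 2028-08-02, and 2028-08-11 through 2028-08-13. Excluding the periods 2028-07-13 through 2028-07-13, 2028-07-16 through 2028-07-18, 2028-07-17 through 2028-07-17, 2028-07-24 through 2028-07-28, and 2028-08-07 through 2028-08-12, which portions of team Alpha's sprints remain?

A, merged: 2028-07-27 through 2028-08-03, 2028-08-11 through 2028-08-13.
B, merged: 2028-07-13 through 2028-07-13, 2028-07-16 through 2028-07-18, 2028-07-24 through 2028-07-28, 2028-08-07 through 2028-08-12.
2028-07-27 through 2028-08-03 with B removed leaves 2028-07-29 through 2028-08-03.
2028-08-11 through 2028-08-13 with B removed leaves 2028-08-13 through 2028-08-13.

2028-07-29 through 2028-08-03, 2028-08-13 through 2028-08-13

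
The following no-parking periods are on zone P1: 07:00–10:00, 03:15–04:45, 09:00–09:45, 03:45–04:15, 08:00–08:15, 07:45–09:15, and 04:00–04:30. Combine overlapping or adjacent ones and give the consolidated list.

03:15-04:45, 07:00-10:00

Sort by start: 03:15-04:45, 03:45-04:15, 04:00-04:30, 07:00-10:00, 07:45-09:15, 08:00-08:15, 09:00-09:45.
03:45-04:15 overlaps/touches 03:15-04:45 → extend to 03:15-04:45.
04:00-04:30 overlaps/touches 03:15-04:45 → extend to 03:15-04:45.
07:00-10:00 is disjoint → start new block.
07:45-09:15 overlaps/touches 07:00-10:00 → extend to 07:00-10:00.
08:00-08:15 overlaps/touches 07:00-10:00 → extend to 07:00-10:00.
09:00-09:45 overlaps/touches 07:00-10:00 → extend to 07:00-10:00.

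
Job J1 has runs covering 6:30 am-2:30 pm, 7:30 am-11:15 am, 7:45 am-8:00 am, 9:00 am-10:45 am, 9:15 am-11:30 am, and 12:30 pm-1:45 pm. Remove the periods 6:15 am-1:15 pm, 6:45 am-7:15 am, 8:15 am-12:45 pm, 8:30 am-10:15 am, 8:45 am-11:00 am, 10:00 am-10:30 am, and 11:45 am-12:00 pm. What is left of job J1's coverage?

A, merged: 6:30 am-2:30 pm.
B, merged: 6:15 am-1:15 pm.
6:30 am-2:30 pm with B removed leaves 1:15 pm-2:30 pm.

1:15 pm-2:30 pm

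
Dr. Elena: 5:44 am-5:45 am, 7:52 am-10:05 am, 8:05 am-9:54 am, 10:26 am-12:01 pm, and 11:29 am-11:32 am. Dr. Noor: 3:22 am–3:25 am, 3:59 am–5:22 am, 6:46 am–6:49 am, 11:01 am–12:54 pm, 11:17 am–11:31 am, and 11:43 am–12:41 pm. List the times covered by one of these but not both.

First set merges to 5:44 am–5:45 am, 7:52 am–10:05 am, 10:26 am–12:01 pm.
Second set merges to 3:22 am–3:25 am, 3:59 am–5:22 am, 6:46 am–6:49 am, 11:01 am–12:54 pm.
A but not B: 5:44 am–5:45 am, 7:52 am–10:05 am, 10:26 am–11:01 am.
B but not A: 3:22 am–3:25 am, 3:59 am–5:22 am, 6:46 am–6:49 am, 12:01 pm–12:54 pm.
Combining gives A △ B.

3:22 am–3:25 am, 3:59 am–5:22 am, 5:44 am–5:45 am, 6:46 am–6:49 am, 7:52 am–10:05 am, 10:26 am–11:01 am, 12:01 pm–12:54 pm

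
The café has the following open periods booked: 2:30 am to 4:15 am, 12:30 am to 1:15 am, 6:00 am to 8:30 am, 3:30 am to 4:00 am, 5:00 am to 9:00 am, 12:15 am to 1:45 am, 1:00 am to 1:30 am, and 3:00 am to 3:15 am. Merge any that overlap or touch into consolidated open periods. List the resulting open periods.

Sort by start: 12:15 am–1:45 am, 12:30 am–1:15 am, 1:00 am–1:30 am, 2:30 am–4:15 am, 3:00 am–3:15 am, 3:30 am–4:00 am, 5:00 am–9:00 am, 6:00 am–8:30 am.
12:30 am–1:15 am overlaps/touches 12:15 am–1:45 am → extend to 12:15 am–1:45 am.
1:00 am–1:30 am overlaps/touches 12:15 am–1:45 am → extend to 12:15 am–1:45 am.
2:30 am–4:15 am is disjoint → start new block.
3:00 am–3:15 am overlaps/touches 2:30 am–4:15 am → extend to 2:30 am–4:15 am.
3:30 am–4:00 am overlaps/touches 2:30 am–4:15 am → extend to 2:30 am–4:15 am.
5:00 am–9:00 am is disjoint → start new block.
6:00 am–8:30 am overlaps/touches 5:00 am–9:00 am → extend to 5:00 am–9:00 am.

12:15 am–1:45 am, 2:30 am–4:15 am, 5:00 am–9:00 am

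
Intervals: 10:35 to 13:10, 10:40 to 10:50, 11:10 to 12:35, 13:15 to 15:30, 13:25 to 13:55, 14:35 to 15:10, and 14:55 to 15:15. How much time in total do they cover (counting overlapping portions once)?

4 h 50 min

Merged: 10:35-13:10, 13:15-15:30.
Lengths: 2 h 35 min + 2 h 15 min = 4 h 50 min.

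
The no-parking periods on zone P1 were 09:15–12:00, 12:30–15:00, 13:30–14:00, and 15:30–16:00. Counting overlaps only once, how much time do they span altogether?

5 h 45 min

Merged: 09:15–12:00, 12:30–15:00, 15:30–16:00.
Lengths: 2 h 45 min + 2 h 30 min + 30 min = 5 h 45 min.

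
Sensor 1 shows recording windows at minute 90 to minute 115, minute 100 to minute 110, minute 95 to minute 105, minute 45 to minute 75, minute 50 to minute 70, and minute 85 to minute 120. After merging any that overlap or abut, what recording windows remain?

Sort by start: minute 45 to minute 75, minute 50 to minute 70, minute 85 to minute 120, minute 90 to minute 115, minute 95 to minute 105, minute 100 to minute 110.
minute 50 to minute 70 overlaps/touches minute 45 to minute 75 → extend to minute 45 to minute 75.
minute 85 to minute 120 is disjoint → start new block.
minute 90 to minute 115 overlaps/touches minute 85 to minute 120 → extend to minute 85 to minute 120.
minute 95 to minute 105 overlaps/touches minute 85 to minute 120 → extend to minute 85 to minute 120.
minute 100 to minute 110 overlaps/touches minute 85 to minute 120 → extend to minute 85 to minute 120.

minute 45 to minute 75, minute 85 to minute 120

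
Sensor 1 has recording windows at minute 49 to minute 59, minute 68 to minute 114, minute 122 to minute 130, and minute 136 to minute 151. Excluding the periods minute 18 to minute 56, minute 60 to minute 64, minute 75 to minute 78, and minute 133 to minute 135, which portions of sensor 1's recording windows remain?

minute 56 to minute 59, minute 68 to minute 75, minute 78 to minute 114, minute 122 to minute 130, minute 136 to minute 151

minute 49 to minute 59 minus B → minute 56 to minute 59.
minute 68 to minute 114 minus B → minute 68 to minute 75, minute 78 to minute 114.
minute 122 to minute 130: no B overlap → unchanged.
minute 136 to minute 151: no B overlap → unchanged.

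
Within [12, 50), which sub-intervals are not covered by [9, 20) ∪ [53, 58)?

Covered (merged): [9, 20), [53, 58).
Uncovered inside [12, 50): [20, 50).

[20, 50)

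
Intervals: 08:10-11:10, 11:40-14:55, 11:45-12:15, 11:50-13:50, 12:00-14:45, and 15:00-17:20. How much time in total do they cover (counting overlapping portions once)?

8 h 35 min

Merged: 08:10–11:10, 11:40–14:55, 15:00–17:20.
Lengths: 3 h + 3 h 15 min + 2 h 20 min = 8 h 35 min.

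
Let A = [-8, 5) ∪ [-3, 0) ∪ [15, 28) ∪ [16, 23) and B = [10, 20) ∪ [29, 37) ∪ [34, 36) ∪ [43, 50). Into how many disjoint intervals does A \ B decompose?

2

A, merged: [-8, 5), [15, 28).
B, merged: [10, 20), [29, 37), [43, 50).
A \ B = [-8, 5), [20, 28).
That is 2 disjoint pieces.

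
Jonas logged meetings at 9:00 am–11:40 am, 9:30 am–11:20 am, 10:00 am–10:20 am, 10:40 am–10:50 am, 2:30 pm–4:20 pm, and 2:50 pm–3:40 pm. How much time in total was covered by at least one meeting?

Merged: 9:00 am-11:40 am, 2:30 pm-4:20 pm.
Lengths: 2 h 40 min + 1 h 50 min = 4 h 30 min.

4 h 30 min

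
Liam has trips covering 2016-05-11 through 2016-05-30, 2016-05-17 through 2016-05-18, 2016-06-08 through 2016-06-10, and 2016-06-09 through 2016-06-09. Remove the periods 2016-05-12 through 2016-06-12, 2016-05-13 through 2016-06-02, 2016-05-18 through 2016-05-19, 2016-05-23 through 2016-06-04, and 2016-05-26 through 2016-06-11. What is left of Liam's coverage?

First set merges to 2016-05-11 through 2016-05-30, 2016-06-08 through 2016-06-10.
Second set merges to 2016-05-12 through 2016-06-12.
2016-05-11 through 2016-05-30 \ B = 2016-05-11 through 2016-05-11.
2016-06-08 through 2016-06-10: entirely removed.

2016-05-11 through 2016-05-11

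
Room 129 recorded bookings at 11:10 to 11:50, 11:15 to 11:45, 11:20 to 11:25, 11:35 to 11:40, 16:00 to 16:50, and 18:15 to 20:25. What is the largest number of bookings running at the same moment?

3

Sweep endpoints in order; track running count of active intervals.
Peak of 3 reached at 11:20.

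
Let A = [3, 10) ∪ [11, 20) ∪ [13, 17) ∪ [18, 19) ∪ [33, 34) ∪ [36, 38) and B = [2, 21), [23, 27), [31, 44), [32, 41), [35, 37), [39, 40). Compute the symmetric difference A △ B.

First set merges to [3, 10), [11, 20), [33, 34), [36, 38).
Second set merges to [2, 21), [23, 27), [31, 44).
A but not B: none.
B but not A: [2, 3), [10, 11), [20, 21), [23, 27), [31, 33), [34, 36), [38, 44).
Combining gives A △ B.

[2, 3) ∪ [10, 11) ∪ [20, 21) ∪ [23, 27) ∪ [31, 33) ∪ [34, 36) ∪ [38, 44)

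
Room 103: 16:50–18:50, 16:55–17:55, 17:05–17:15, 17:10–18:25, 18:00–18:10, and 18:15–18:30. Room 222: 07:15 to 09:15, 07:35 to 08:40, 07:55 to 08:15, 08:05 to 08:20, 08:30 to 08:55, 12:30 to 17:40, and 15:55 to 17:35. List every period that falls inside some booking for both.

16:50–17:40

A, merged: 16:50–18:50.
B, merged: 07:15–09:15, 12:30–17:40.
16:50–18:50 meets the second set on 16:50–17:40.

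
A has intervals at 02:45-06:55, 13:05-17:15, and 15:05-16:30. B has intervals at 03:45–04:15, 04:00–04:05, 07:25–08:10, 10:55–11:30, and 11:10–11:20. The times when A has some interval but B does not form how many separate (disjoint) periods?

3

First set merges to 02:45-06:55, 13:05-17:15.
Second set merges to 03:45-04:15, 07:25-08:10, 10:55-11:30.
A \ B = 02:45-03:45, 04:15-06:55, 13:05-17:15.
That is 3 disjoint pieces.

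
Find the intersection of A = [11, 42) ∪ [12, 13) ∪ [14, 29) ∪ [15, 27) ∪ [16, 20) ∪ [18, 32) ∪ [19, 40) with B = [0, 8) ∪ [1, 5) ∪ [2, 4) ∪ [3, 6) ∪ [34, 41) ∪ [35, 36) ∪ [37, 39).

First set merges to [11, 42).
Second set merges to [0, 8), [34, 41).
[11, 42) overlaps B on [34, 41).

[34, 41)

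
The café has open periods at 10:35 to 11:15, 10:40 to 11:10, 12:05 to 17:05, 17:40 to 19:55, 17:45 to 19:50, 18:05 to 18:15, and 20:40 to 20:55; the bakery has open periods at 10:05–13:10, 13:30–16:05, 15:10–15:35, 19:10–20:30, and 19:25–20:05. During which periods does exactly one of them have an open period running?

First set merges to 10:35–11:15, 12:05–17:05, 17:40–19:55, 20:40–20:55.
Second set merges to 10:05–13:10, 13:30–16:05, 19:10–20:30.
A \ B = 13:10–13:30, 16:05–17:05, 17:40–19:10, 20:40–20:55.
B \ A = 10:05–10:35, 11:15–12:05, 19:55–20:30.
Union of the two gives the symmetric difference.

10:05–10:35, 11:15–12:05, 13:10–13:30, 16:05–17:05, 17:40–19:10, 19:55–20:30, 20:40–20:55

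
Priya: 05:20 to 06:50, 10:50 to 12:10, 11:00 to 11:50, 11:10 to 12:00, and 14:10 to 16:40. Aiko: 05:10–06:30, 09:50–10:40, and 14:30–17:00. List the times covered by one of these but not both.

05:10–05:20, 06:30–06:50, 09:50–10:40, 10:50–12:10, 14:10–14:30, 16:40–17:00

First set merges to 05:20–06:50, 10:50–12:10, 14:10–16:40.
A \ B = 06:30–06:50, 10:50–12:10, 14:10–14:30.
B \ A = 05:10–05:20, 09:50–10:40, 16:40–17:00.
Union of the two gives the symmetric difference.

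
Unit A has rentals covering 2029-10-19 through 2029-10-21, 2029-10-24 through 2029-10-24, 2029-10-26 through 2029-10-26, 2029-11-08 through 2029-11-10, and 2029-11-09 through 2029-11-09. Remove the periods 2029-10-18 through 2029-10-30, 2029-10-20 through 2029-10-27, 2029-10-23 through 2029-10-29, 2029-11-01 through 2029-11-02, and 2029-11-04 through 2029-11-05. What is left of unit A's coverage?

First set merges to 2029-10-19 through 2029-10-21, 2029-10-24 through 2029-10-24, 2029-10-26 through 2029-10-26, 2029-11-08 through 2029-11-10.
Second set merges to 2029-10-18 through 2029-10-30, 2029-11-01 through 2029-11-02, 2029-11-04 through 2029-11-05.
2029-10-19 through 2029-10-21: entirely removed.
2029-10-24 through 2029-10-24: entirely removed.
2029-10-26 through 2029-10-26: entirely removed.
2029-11-08 through 2029-11-10: nothing removed.

2029-11-08 through 2029-11-10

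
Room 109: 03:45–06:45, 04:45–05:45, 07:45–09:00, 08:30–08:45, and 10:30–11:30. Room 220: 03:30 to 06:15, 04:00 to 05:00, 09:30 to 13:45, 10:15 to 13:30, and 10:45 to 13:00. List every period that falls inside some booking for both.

03:45–06:15, 10:30–11:30

A, merged: 03:45–06:45, 07:45–09:00, 10:30–11:30.
B, merged: 03:30–06:15, 09:30–13:45.
03:45–06:45 meets the second set on 03:45–06:15.
07:45–09:00: no overlap with the second set.
10:30–11:30 meets the second set on 10:30–11:30.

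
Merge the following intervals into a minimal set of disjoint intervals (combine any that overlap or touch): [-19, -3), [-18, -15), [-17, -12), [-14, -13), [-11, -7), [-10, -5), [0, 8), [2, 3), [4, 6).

[-18, -15) overlaps/touches [-19, -3) → extend to [-19, -3).
[-17, -12) overlaps/touches [-19, -3) → extend to [-19, -3).
[-14, -13) overlaps/touches [-19, -3) → extend to [-19, -3).
[-11, -7) overlaps/touches [-19, -3) → extend to [-19, -3).
[-10, -5) overlaps/touches [-19, -3) → extend to [-19, -3).
[0, 8) is disjoint → start new block.
[2, 3) overlaps/touches [0, 8) → extend to [0, 8).
[4, 6) overlaps/touches [0, 8) → extend to [0, 8).

[-19, -3) ∪ [0, 8)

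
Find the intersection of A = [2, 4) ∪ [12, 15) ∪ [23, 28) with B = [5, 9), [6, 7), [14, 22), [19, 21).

Second set merges to [5, 9), [14, 22).
[2, 4) meets no B interval.
[12, 15) ∩ B → [14, 15).
[23, 28) meets no B interval.

[14, 15)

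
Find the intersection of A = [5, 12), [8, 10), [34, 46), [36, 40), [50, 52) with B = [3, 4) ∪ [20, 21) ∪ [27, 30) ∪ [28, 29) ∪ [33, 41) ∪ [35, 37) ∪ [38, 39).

[34, 41)

Merge the first list: [5, 12), [34, 46), [50, 52).
Merge the second list: [3, 4), [20, 21), [27, 30), [33, 41).
[5, 12) meets no B interval.
[34, 46) ∩ B → [34, 41).
[50, 52) meets no B interval.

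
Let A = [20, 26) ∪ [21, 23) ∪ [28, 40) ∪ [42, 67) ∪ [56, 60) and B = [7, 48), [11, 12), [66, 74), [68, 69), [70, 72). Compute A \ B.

[48, 66)

First set merges to [20, 26), [28, 40), [42, 67).
Second set merges to [7, 48), [66, 74).
[20, 26): fully covered by B → removed.
[28, 40): fully covered by B → removed.
[42, 67) minus B → [48, 66).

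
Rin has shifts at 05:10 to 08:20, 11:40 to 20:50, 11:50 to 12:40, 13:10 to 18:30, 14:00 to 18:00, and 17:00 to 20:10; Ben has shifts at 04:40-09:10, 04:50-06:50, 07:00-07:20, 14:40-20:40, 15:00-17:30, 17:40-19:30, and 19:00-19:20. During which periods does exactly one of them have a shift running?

04:40-05:10, 08:20-09:10, 11:40-14:40, 20:40-20:50

A, merged: 05:10-08:20, 11:40-20:50.
B, merged: 04:40-09:10, 14:40-20:40.
Only in the first: 11:40-14:40, 20:40-20:50.
Only in the second: 04:40-05:10, 08:20-09:10.
Together these are the periods covered by exactly one.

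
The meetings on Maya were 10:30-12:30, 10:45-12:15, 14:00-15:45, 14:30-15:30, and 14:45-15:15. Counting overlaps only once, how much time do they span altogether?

Merged: 10:30-12:30, 14:00-15:45.
Lengths: 2 h + 1 h 45 min = 3 h 45 min.

3 h 45 min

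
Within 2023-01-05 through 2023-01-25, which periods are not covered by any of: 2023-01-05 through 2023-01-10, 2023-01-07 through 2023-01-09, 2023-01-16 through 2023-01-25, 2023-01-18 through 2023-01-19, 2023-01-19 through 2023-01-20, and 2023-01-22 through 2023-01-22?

2023-01-11 through 2023-01-15

After merging, the occupied span is 2023-01-05 through 2023-01-10, 2023-01-16 through 2023-01-25.
Gaps within 2023-01-05 through 2023-01-25: 2023-01-11 through 2023-01-15.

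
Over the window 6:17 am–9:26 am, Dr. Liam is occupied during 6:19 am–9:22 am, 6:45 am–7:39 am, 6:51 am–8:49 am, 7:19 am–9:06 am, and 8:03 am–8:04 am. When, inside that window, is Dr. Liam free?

After merging, the occupied span is 6:19 am–9:22 am.
Gaps within 6:17 am–9:26 am: 6:17 am–6:19 am, 9:22 am–9:26 am.

6:17 am–6:19 am, 9:22 am–9:26 am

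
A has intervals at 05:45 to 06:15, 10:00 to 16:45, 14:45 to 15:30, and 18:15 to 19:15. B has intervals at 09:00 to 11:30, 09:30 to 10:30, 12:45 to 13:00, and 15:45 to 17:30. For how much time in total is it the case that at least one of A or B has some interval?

Merge the first list: 05:45–06:15, 10:00–16:45, 18:15–19:15.
Merge the second list: 09:00–11:30, 12:45–13:00, 15:45–17:30.
A ∪ B = 05:45–06:15, 09:00–17:30, 18:15–19:15.
Total: 30 min + 8 h 30 min + 1 h = 10 h.

10 h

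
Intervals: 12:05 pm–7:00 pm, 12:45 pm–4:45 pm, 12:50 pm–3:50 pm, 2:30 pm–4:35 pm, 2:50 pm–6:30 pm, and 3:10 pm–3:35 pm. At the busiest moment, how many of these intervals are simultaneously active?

6

Walk the sorted start/end points keeping a running depth.
The depth first hits 6 at 3:10 pm.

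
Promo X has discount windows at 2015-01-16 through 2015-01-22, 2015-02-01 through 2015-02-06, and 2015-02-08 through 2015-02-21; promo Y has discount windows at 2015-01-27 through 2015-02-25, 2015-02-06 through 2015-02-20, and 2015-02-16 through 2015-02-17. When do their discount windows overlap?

Second set merges to 2015-01-27 through 2015-02-25.
2015-01-16 through 2015-01-22 falls entirely outside B.
2015-02-01 through 2015-02-06 overlaps B on 2015-02-01 through 2015-02-06.
2015-02-08 through 2015-02-21 overlaps B on 2015-02-08 through 2015-02-21.

2015-02-01 through 2015-02-06, 2015-02-08 through 2015-02-21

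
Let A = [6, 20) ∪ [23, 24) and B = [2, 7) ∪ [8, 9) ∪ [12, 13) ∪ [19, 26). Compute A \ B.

[7, 8) ∪ [9, 12) ∪ [13, 19)

[6, 20) minus B → [7, 8), [9, 12), [13, 19).
[23, 24): fully covered by B → removed.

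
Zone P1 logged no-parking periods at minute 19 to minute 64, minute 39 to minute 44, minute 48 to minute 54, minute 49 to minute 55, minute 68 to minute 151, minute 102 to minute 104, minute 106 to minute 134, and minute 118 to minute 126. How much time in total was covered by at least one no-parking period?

Merged: minute 19 to minute 64, minute 68 to minute 151.
Lengths: 45 minutes + 83 minutes = 128 minutes.

128 minutes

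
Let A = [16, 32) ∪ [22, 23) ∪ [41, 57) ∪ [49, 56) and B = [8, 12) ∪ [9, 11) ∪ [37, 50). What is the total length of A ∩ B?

First set merges to [16, 32), [41, 57).
Second set merges to [8, 12), [37, 50).
A ∩ B = [41, 50).
Total: 9.

9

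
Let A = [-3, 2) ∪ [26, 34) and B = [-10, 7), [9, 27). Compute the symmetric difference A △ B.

[-10, -3) ∪ [2, 7) ∪ [9, 26) ∪ [27, 34)

A but not B: [27, 34).
B but not A: [-10, -3), [2, 7), [9, 26).
Combining gives A △ B.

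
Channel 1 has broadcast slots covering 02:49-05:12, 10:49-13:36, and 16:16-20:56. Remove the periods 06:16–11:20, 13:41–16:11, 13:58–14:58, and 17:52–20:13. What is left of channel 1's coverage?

02:49–05:12, 11:20–13:36, 16:16–17:52, 20:13–20:56

Second set merges to 06:16–11:20, 13:41–16:11, 17:52–20:13.
02:49–05:12: no B overlap → unchanged.
10:49–13:36 minus B → 11:20–13:36.
16:16–20:56 minus B → 16:16–17:52, 20:13–20:56.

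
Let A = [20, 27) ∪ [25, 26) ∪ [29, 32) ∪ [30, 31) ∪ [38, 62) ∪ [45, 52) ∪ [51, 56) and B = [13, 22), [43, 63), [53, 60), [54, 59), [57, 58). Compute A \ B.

[22, 27) ∪ [29, 32) ∪ [38, 43)

Merge the first list: [20, 27), [29, 32), [38, 62).
Merge the second list: [13, 22), [43, 63).
[20, 27) with B removed leaves [22, 27).
[29, 32) is untouched.
[38, 62) with B removed leaves [38, 43).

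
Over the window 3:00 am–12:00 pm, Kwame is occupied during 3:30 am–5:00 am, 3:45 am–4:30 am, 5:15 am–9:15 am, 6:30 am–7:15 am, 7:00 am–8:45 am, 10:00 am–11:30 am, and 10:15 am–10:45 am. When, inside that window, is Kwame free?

After merging, the occupied span is 3:30 am–5:00 am, 5:15 am–9:15 am, 10:00 am–11:30 am.
Complement within 3:00 am–12:00 pm: 3:00 am–3:30 am, 5:00 am–5:15 am, 9:15 am–10:00 am, 11:30 am–12:00 pm.

3:00 am–3:30 am, 5:00 am–5:15 am, 9:15 am–10:00 am, 11:30 am–12:00 pm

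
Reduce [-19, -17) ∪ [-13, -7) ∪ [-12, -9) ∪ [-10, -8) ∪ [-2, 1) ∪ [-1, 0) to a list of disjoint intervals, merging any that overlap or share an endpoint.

[-19, -17) ∪ [-13, -7) ∪ [-2, 1)

[-13, -7) is disjoint → start new block.
[-12, -9) overlaps/touches [-13, -7) → extend to [-13, -7).
[-10, -8) overlaps/touches [-13, -7) → extend to [-13, -7).
[-2, 1) is disjoint → start new block.
[-1, 0) overlaps/touches [-2, 1) → extend to [-2, 1).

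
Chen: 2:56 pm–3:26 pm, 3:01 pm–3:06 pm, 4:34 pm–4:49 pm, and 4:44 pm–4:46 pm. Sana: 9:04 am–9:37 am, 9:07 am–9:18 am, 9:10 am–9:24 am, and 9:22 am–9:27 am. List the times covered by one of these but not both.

First set merges to 2:56 pm–3:26 pm, 4:34 pm–4:49 pm.
Second set merges to 9:04 am–9:37 am.
Only in the first: 2:56 pm–3:26 pm, 4:34 pm–4:49 pm.
Only in the second: 9:04 am–9:37 am.
Together these are the periods covered by exactly one.

9:04 am–9:37 am, 2:56 pm–3:26 pm, 4:34 pm–4:49 pm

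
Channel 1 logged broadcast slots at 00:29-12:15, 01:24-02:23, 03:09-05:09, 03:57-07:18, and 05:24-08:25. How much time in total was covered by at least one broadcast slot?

11 h 46 min

Merged: 00:29-12:15.
Length: 11 h 46 min.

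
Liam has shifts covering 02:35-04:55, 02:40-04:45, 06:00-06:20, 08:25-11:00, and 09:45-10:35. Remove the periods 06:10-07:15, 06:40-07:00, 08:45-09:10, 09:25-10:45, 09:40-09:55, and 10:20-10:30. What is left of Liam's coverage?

Merge the first list: 02:35–04:55, 06:00–06:20, 08:25–11:00.
Merge the second list: 06:10–07:15, 08:45–09:10, 09:25–10:45.
02:35–04:55: no B overlap → unchanged.
06:00–06:20 minus B → 06:00–06:10.
08:25–11:00 minus B → 08:25–08:45, 09:10–09:25, 10:45–11:00.

02:35–04:55, 06:00–06:10, 08:25–08:45, 09:10–09:25, 10:45–11:00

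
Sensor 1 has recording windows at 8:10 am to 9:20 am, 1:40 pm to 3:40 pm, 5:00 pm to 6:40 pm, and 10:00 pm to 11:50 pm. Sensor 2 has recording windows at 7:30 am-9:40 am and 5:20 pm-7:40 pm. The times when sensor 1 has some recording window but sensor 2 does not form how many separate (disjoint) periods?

A \ B = 1:40 pm–3:40 pm, 5:00 pm–5:20 pm, 10:00 pm–11:50 pm.
That is 3 disjoint pieces.

3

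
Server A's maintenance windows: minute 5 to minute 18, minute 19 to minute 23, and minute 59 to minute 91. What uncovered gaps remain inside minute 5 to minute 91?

minute 18 to minute 19, minute 23 to minute 59

Covered (merged): minute 5 to minute 18, minute 19 to minute 23, minute 59 to minute 91.
Uncovered inside minute 5 to minute 91: minute 18 to minute 19, minute 23 to minute 59.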